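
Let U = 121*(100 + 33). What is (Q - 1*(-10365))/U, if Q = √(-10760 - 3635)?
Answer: 10365/16093 + I*√14395/16093 ≈ 0.64407 + 0.0074554*I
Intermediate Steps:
Q = I*√14395 (Q = √(-14395) = I*√14395 ≈ 119.98*I)
U = 16093 (U = 121*133 = 16093)
(Q - 1*(-10365))/U = (I*√14395 - 1*(-10365))/16093 = (I*√14395 + 10365)*(1/16093) = (10365 + I*√14395)*(1/16093) = 10365/16093 + I*√14395/16093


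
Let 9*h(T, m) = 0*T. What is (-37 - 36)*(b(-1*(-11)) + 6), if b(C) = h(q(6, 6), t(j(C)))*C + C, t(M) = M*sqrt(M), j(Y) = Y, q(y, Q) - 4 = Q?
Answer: -1241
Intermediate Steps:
q(y, Q) = 4 + Q
t(M) = M**(3/2)
h(T, m) = 0 (h(T, m) = (0*T)/9 = (1/9)*0 = 0)
b(C) = C (b(C) = 0*C + C = 0 + C = C)
(-37 - 36)*(b(-1*(-11)) + 6) = (-37 - 36)*(-1*(-11) + 6) = -73*(11 + 6) = -73*17 = -1241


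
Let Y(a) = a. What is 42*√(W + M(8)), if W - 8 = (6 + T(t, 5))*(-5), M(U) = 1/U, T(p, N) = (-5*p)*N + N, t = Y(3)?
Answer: 105*√210/2 ≈ 760.80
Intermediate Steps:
t = 3
T(p, N) = N - 5*N*p (T(p, N) = -5*N*p + N = N - 5*N*p)
M(U) = 1/U
W = 328 (W = 8 + (6 + 5*(1 - 5*3))*(-5) = 8 + (6 + 5*(1 - 15))*(-5) = 8 + (6 + 5*(-14))*(-5) = 8 + (6 - 70)*(-5) = 8 - 64*(-5) = 8 + 320 = 328)
42*√(W + M(8)) = 42*√(328 + 1/8) = 42*√(328 + ⅛) = 42*√(2625/8) = 42*(5*√210/4) = 105*√210/2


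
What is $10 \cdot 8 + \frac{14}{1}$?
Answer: $94$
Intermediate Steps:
$10 \cdot 8 + \frac{14}{1} = 80 + 14 \cdot 1 = 80 + 14 = 94$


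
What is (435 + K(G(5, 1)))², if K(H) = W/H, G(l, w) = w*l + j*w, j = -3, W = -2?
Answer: 188356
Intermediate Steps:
G(l, w) = -3*w + l*w (G(l, w) = w*l - 3*w = l*w - 3*w = -3*w + l*w)
K(H) = -2/H
(435 + K(G(5, 1)))² = (435 - 2/(-3 + 5))² = (435 - 2/(1*2))² = (435 - 2/2)² = (435 - 2*½)² = (435 - 1)² = 434² = 188356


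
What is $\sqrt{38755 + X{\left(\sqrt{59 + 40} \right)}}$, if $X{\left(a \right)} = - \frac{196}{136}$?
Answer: $\frac{\sqrt{44799114}}{34} \approx 196.86$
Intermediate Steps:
$X{\left(a \right)} = - \frac{49}{34}$ ($X{\left(a \right)} = \left(-196\right) \frac{1}{136} = - \frac{49}{34}$)
$\sqrt{38755 + X{\left(\sqrt{59 + 40} \right)}} = \sqrt{38755 - \frac{49}{34}} = \sqrt{\frac{1317621}{34}} = \frac{\sqrt{44799114}}{34}$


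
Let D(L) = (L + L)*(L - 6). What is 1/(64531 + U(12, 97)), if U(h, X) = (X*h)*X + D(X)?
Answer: 1/195093 ≈ 5.1258e-6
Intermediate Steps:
D(L) = 2*L*(-6 + L) (D(L) = (2*L)*(-6 + L) = 2*L*(-6 + L))
U(h, X) = h*X² + 2*X*(-6 + X) (U(h, X) = (X*h)*X + 2*X*(-6 + X) = h*X² + 2*X*(-6 + X))
1/(64531 + U(12, 97)) = 1/(64531 + 97*(-12 + 2*97 + 97*12)) = 1/(64531 + 97*(-12 + 194 + 1164)) = 1/(64531 + 97*1346) = 1/(64531 + 130562) = 1/195093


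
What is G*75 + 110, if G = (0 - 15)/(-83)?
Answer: 10255/83 ≈ 123.55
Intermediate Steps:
G = 15/83 (G = -15*(-1/83) = 15/83 ≈ 0.18072)
G*75 + 110 = (15/83)*75 + 110 = 1125/83 + 110 = 10255/83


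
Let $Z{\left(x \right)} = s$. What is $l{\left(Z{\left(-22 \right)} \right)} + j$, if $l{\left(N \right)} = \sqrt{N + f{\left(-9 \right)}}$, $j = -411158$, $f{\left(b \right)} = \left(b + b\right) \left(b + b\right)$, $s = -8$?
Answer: $-411158 + 2 \sqrt{79} \approx -4.1114 \cdot 10^{5}$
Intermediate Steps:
$Z{\left(x \right)} = -8$
$f{\left(b \right)} = 4 b^{2}$ ($f{\left(b \right)} = 2 b 2 b = 4 b^{2}$)
$l{\left(N \right)} = \sqrt{324 + N}$ ($l{\left(N \right)} = \sqrt{N + 4 \left(-9\right)^{2}} = \sqrt{N + 4 \cdot 81} = \sqrt{N + 324} = \sqrt{324 + N}$)
$l{\left(Z{\left(-22 \right)} \right)} + j = \sqrt{324 - 8} - 411158 = \sqrt{316} - 411158 = 2 \sqrt{79} - 411158 = -411158 + 2 \sqrt{79}$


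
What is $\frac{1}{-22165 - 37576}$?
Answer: $- \frac{1}{59741} \approx -1.6739 \cdot 10^{-5}$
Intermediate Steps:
$\frac{1}{-22165 - 37576} = \frac{1}{-59741} = - \frac{1}{59741}$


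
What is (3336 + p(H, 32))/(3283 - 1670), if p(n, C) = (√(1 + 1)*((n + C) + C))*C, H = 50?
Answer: 3336/1613 + 3648*√2/1613 ≈ 5.2666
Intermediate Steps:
p(n, C) = C*√2*(n + 2*C) (p(n, C) = (√2*((C + n) + C))*C = (√2*(n + 2*C))*C = C*√2*(n + 2*C))
(3336 + p(H, 32))/(3283 - 1670) = (3336 + 32*√2*(50 + 2*32))/(3283 - 1670) = (3336 + 32*√2*(50 + 64))/1613 = (3336 + 32*√2*114)*(1/1613) = (3336 + 3648*√2)*(1/1613) = 3336/1613 + 3648*√2/1613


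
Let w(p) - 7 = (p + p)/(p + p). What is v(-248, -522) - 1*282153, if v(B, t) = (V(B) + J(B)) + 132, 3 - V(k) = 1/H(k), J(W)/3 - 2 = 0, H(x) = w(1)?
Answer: -2256097/8 ≈ -2.8201e+5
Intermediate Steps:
w(p) = 8 (w(p) = 7 + (p + p)/(p + p) = 7 + (2*p)/((2*p)) = 7 + (2*p)*(1/(2*p)) = 7 + 1 = 8)
H(x) = 8
J(W) = 6 (J(W) = 6 + 3*0 = 6 + 0 = 6)
V(k) = 23/8 (V(k) = 3 - 1/8 = 23/8)
v(B, t) = 1127/8 (v(B, t) = (23/8 + 6) + 132 = 71/8 + 132 = 1127/8)
v(-248, -522) - 1*282153 = 1127/8 - 1*282153 = 1127/8 - 282153 = -2256097/8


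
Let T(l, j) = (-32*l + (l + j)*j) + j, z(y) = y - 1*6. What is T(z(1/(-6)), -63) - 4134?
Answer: 2147/6 ≈ 357.83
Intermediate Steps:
z(y) = -6 + y (z(y) = y - 6 = -6 + y)
T(l, j) = j - 32*l + j*(j + l) (T(l, j) = (-32*l + (j + l)*j) + j = (-32*l + j*(j + l)) + j = j - 32*l + j*(j + l))
T(z(1/(-6)), -63) - 4134 = (-63 + (-63)² - 32*(-6 + 1/(-6)) - 63*(-6 + 1/(-6))) - 4134 = (-63 + 3969 - 32*(-6 + 1*(-⅙)) - 63*(-6 + 1*(-⅙))) - 4134 = (-63 + 3969 - 32*(-6 - ⅙) - 63*(-6 - ⅙)) - 4134 = (-63 + 3969 - 32*(-37/6) - 63*(-37/6)) - 4134 = (-63 + 3969 + 592/3 + 777/2) - 4134 = 26951/6 - 4134 = 2147/6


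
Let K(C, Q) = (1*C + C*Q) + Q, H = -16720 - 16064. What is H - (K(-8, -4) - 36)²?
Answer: -33040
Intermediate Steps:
H = -32784
K(C, Q) = C + Q + C*Q (K(C, Q) = (C + C*Q) + Q = C + Q + C*Q)
H - (K(-8, -4) - 36)² = -32784 - ((-8 - 4 - 8*(-4)) - 36)² = -32784 - ((-8 - 4 + 32) - 36)² = -32784 - (20 - 36)² = -32784 - 1*(-16)² = -32784 - 1*256 = -32784 - 256 = -33040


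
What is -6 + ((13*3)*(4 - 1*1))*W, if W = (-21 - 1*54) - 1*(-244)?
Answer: 19767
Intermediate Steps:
W = 169 (W = (-21 - 54) + 244 = -75 + 244 = 169)
-6 + ((13*3)*(4 - 1*1))*W = -6 + ((13*3)*(4 - 1*1))*169 = -6 + (39*(4 - 1))*169 = -6 + (39*3)*169 = -6 + 117*169 = -6 + 19773 = 19767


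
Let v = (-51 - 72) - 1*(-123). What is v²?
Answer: 0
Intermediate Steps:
v = 0 (v = -123 + 123 = 0)
v² = 0² = 0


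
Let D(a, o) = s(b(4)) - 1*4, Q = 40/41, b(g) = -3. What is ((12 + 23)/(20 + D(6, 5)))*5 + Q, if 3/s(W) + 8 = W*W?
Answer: 7935/779 ≈ 10.186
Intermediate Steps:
s(W) = 3/(-8 + W²) (s(W) = 3/(-8 + W*W) = 3/(-8 + W²))
Q = 40/41 (Q = 40*(1/41) = 40/41 ≈ 0.97561)
D(a, o) = -1 (D(a, o) = 3/(-8 + (-3)²) - 1*4 = 3/(-8 + 9) - 4 = 3/1 - 4 = 3*1 - 4 = 3 - 4 = -1)
((12 + 23)/(20 + D(6, 5)))*5 + Q = ((12 + 23)/(20 - 1))*5 + 40/41 = (35/19)*5 + 40/41 = 175/19 + 40/41 = 7935/779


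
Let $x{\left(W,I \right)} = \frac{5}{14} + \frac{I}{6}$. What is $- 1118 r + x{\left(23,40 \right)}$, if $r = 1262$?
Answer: $- \frac{59258177}{42} \approx -1.4109 \cdot 10^{6}$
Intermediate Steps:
$x{\left(W,I \right)} = \frac{5}{14} + \frac{I}{6}$ ($x{\left(W,I \right)} = 5 \cdot \frac{1}{14} + I \frac{1}{6} = \frac{5}{14} + \frac{I}{6}$)
$- 1118 r + x{\left(23,40 \right)} = \left(-1118\right) 1262 + \left(\frac{5}{14} + \frac{1}{6} \cdot 40\right) = -1410916 + \left(\frac{5}{14} + \frac{20}{3}\right) = -1410916 + \frac{295}{42} = - \frac{59258177}{42}$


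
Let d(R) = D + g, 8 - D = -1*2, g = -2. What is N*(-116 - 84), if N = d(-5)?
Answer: -1600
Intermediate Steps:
D = 10 (D = 8 - (-1)*2 = 8 - 1*(-2) = 8 + 2 = 10)
d(R) = 8 (d(R) = 10 - 2 = 8)
N = 8
N*(-116 - 84) = 8*(-116 - 84) = 8*(-200) = -1600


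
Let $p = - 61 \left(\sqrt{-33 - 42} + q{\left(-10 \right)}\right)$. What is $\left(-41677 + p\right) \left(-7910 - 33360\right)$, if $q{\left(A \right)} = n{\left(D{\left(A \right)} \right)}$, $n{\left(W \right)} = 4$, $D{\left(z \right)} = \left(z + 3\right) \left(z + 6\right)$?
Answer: $1730079670 + 12587350 i \sqrt{3} \approx 1.7301 \cdot 10^{9} + 2.1802 \cdot 10^{7} i$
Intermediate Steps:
$D{\left(z \right)} = \left(3 + z\right) \left(6 + z\right)$
$q{\left(A \right)} = 4$
$p = -244 - 305 i \sqrt{3}$ ($p = - 61 \left(\sqrt{-33 - 42} + 4\right) = - 61 \left(\sqrt{-75} + 4\right) = - 61 \left(5 i \sqrt{3} + 4\right) = - 61 \left(4 + 5 i \sqrt{3}\right) = -244 - 305 i \sqrt{3} \approx -244.0 - 528.28 i$)
$\left(-41677 + p\right) \left(-7910 - 33360\right) = \left(-41677 - \left(244 + 305 i \sqrt{3}\right)\right) \left(-7910 - 33360\right) = \left(-41921 - 305 i \sqrt{3}\right) \left(-41270\right) = 1730079670 + 12587350 i \sqrt{3}$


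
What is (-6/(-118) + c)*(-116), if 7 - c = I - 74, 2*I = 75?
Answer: -298062/59 ≈ -5051.9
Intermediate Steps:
I = 75/2 (I = (1/2)*75 = 75/2 ≈ 37.500)
c = 87/2 (c = 7 - (75/2 - 74) = 7 - 1*(-73/2) = 7 + 73/2 = 87/2 ≈ 43.500)
(-6/(-118) + c)*(-116) = (-6/(-118) + 87/2)*(-116) = (-6*(-1/118) + 87/2)*(-116) = (3/59 + 87/2)*(-116) = (5139/118)*(-116) = -298062/59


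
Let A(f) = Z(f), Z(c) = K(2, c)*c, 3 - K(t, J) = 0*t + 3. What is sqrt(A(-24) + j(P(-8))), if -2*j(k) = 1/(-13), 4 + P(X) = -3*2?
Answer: sqrt(26)/26 ≈ 0.19612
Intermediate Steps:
P(X) = -10 (P(X) = -4 - 3*2 = -4 - 6 = -10)
K(t, J) = 0 (K(t, J) = 3 - (0*t + 3) = 3 - (0 + 3) = 3 - 1*3 = 3 - 3 = 0)
j(k) = 1/26 (j(k) = -1/2/(-13) = -1/2*(-1/13) = 1/26)
Z(c) = 0 (Z(c) = 0*c = 0)
A(f) = 0
sqrt(A(-24) + j(P(-8))) = sqrt(0 + 1/26) = sqrt(1/26) = sqrt(26)/26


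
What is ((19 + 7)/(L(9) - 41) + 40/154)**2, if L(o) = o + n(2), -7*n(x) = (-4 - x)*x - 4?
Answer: 143641/379456 ≈ 0.37854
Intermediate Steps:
n(x) = 4/7 - x*(-4 - x)/7 (n(x) = -((-4 - x)*x - 4)/7 = -(x*(-4 - x) - 4)/7 = -(-4 + x*(-4 - x))/7 = 4/7 - x*(-4 - x)/7)
L(o) = 16/7 + o (L(o) = o + (4/7 + (1/7)*2**2 + (4/7)*2) = o + (4/7 + (1/7)*4 + 8/7) = o + (4/7 + 4/7 + 8/7) = o + 16/7 = 16/7 + o)
((19 + 7)/(L(9) - 41) + 40/154)**2 = ((19 + 7)/((16/7 + 9) - 41) + 40/154)**2 = (26/(79/7 - 41) + 40*(1/154))**2 = (26/(-208/7) + 20/77)**2 = (26*(-7/208) + 20/77)**2 = (-7/8 + 20/77)**2 = (-379/616)**2 = 143641/379456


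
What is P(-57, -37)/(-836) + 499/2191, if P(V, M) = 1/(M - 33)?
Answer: 4171953/18316760 ≈ 0.22777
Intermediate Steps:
P(V, M) = 1/(-33 + M)
P(-57, -37)/(-836) + 499/2191 = 1/(-33 - 37*(-836)) + 499/2191 = -1/836/(-70) + 499*(1/2191) = -1/70*(-1/836) + 499/2191 = 1/58520 + 499/2191 = 4171953/18316760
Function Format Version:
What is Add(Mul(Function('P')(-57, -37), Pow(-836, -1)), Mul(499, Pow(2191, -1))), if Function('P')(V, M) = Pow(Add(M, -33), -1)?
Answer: Rational(4171953, 18316760) ≈ 0.22777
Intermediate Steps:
Function('P')(V, M) = Pow(Add(-33, M), -1)
Add(Mul(Function('P')(-57, -37), Pow(-836, -1)), Mul(499, Pow(2191, -1))) = Add(Mul(Pow(Add(-33, -37), -1), Pow(-836, -1)), Mul(499, Pow(2191, -1))) = Add(Mul(Pow(-70, -1), Rational(-1, 836)), Mul(499, Rational(1, 2191))) = Add(Mul(Rational(-1, 70), Rational(-1, 836)), Rational(499, 2191)) = Add(Rational(1, 58520), Rational(499, 2191)) = Rational(4171953, 18316760)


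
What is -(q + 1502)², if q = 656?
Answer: -4656964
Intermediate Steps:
-(q + 1502)² = -(656 + 1502)² = -1*2158² = -1*4656964 = -4656964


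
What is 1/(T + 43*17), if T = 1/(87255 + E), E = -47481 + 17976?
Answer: 57750/42215251 ≈ 0.0013680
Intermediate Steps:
E = -29505
T = 1/57750 (T = 1/(87255 - 29505) = 1/57750 ≈ 1.7316e-5)
1/(T + 43*17) = 1/(1/57750 + 43*17) = 1/(1/57750 + 731) = 1/(42215251/57750) = 57750/42215251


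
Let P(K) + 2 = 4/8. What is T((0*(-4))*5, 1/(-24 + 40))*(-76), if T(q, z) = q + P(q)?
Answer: 114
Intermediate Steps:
P(K) = -3/2 (P(K) = -2 + 4/8 = -2 + 4*(⅛) = -2 + ½ = -3/2)
T(q, z) = -3/2 + q (T(q, z) = q - 3/2 = -3/2 + q)
T((0*(-4))*5, 1/(-24 + 40))*(-76) = (-3/2 + (0*(-4))*5)*(-76) = (-3/2 + 0*5)*(-76) = (-3/2 + 0)*(-76) = -3/2*(-76) = 114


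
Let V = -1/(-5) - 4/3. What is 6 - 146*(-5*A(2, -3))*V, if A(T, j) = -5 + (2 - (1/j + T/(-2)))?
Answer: 12464/9 ≈ 1384.9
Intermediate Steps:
V = -17/15 (V = -1*(-⅕) - 4*⅓ = ⅕ - 4/3 = -17/15 ≈ -1.1333)
A(T, j) = -3 + T/2 - 1/j (A(T, j) = -5 + (2 - (1/j + T*(-½))) = -5 + (2 - (1/j - T/2)) = -5 + (2 + (T/2 - 1/j)) = -5 + (2 + T/2 - 1/j) = -3 + T/2 - 1/j)
6 - 146*(-5*A(2, -3))*V = 6 - 146*(-5*(-3 + (½)*2 - 1/(-3)))*(-17)/15 = 6 - 146*(-5*(-3 + 1 - 1*(-⅓)))*(-17)/15 = 6 - 146*(-5*(-3 + 1 + ⅓))*(-17)/15 = 6 - 146*(-5*(-5/3))*(-17)/15 = 6 - 3650*(-17)/(3*15) = 6 - 146*(-85/9) = 6 + 12410/9 = 12464/9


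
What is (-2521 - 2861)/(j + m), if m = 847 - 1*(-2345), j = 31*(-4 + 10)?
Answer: -897/563 ≈ -1.5933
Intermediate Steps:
j = 186 (j = 31*6 = 186)
m = 3192 (m = 847 + 2345 = 3192)
(-2521 - 2861)/(j + m) = (-2521 - 2861)/(186 + 3192) = -5382/3378 = -5382*1/3378 = -897/563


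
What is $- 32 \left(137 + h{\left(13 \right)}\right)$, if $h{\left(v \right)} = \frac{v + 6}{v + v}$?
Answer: $- \frac{57296}{13} \approx -4407.4$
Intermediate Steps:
$h{\left(v \right)} = \frac{6 + v}{2 v}$
$- 32 \left(137 + h{\left(13 \right)}\right) = - 32 \left(137 + \frac{6 + 13}{2 \cdot 13}\right) = - 32 \left(137 + \frac{1}{2} \cdot \frac{1}{13} \cdot 19\right) = - 32 \left(137 + \frac{19}{26}\right) = \left(-32\right) \frac{3581}{26} = - \frac{57296}{13}$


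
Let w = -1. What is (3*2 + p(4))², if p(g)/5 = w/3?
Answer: 169/9 ≈ 18.778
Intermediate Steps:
p(g) = -5/3 (p(g) = 5*(-1/3) = 5*(-1*⅓) = 5*(-⅓) = -5/3)
(3*2 + p(4))² = (3*2 - 5/3)² = (6 - 5/3)² = (13/3)² = 169/9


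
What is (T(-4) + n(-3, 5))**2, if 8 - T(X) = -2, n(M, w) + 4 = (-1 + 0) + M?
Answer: 4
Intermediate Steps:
n(M, w) = -5 + M (n(M, w) = -4 + ((-1 + 0) + M) = -4 + (-1 + M) = -5 + M)
T(X) = 10 (T(X) = 8 - 1*(-2) = 8 + 2 = 10)
(T(-4) + n(-3, 5))**2 = (10 + (-5 - 3))**2 = (10 - 8)**2 = 2**2 = 4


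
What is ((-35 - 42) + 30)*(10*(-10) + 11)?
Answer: 4183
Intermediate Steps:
((-35 - 42) + 30)*(10*(-10) + 11) = (-77 + 30)*(-100 + 11) = -47*(-89) = 4183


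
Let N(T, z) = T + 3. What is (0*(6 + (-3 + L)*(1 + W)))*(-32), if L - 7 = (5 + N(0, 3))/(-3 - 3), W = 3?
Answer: 0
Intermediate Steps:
N(T, z) = 3 + T
L = 17/3 (L = 7 + (5 + (3 + 0))/(-3 - 3) = 7 + (5 + 3)/(-6) = 7 + 8*(-⅙) = 7 - 4/3 = 17/3 ≈ 5.6667)
(0*(6 + (-3 + L)*(1 + W)))*(-32) = (0*(6 + (-3 + 17/3)*(1 + 3)))*(-32) = (0*(6 + (8/3)*4))*(-32) = (0*(6 + 32/3))*(-32) = (0*(50/3))*(-32) = 0*(-32) = 0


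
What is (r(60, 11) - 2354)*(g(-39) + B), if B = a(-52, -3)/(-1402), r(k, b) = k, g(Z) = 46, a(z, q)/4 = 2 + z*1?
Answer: -74201724/701 ≈ -1.0585e+5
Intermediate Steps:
a(z, q) = 8 + 4*z (a(z, q) = 4*(2 + z*1) = 4*(2 + z) = 8 + 4*z)
B = 100/701 (B = (8 + 4*(-52))/(-1402) = (8 - 208)*(-1/1402) = -200*(-1/1402) = 100/701 ≈ 0.14265)
(r(60, 11) - 2354)*(g(-39) + B) = (60 - 2354)*(46 + 100/701) = -2294*32346/701 = -74201724/701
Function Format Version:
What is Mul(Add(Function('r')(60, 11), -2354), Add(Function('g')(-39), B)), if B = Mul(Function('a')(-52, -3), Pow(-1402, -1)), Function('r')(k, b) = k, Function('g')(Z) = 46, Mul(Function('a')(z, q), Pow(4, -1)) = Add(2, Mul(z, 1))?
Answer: Rational(-74201724, 701) ≈ -1.0585e+5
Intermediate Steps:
Function('a')(z, q) = Add(8, Mul(4, z)) (Function('a')(z, q) = Mul(4, Add(2, Mul(z, 1))) = Mul(4, Add(2, z)) = Add(8, Mul(4, z)))
B = Rational(100, 701) (B = Mul(Add(8, Mul(4, -52)), Pow(-1402, -1)) = Mul(Add(8, -208), Rational(-1, 1402)) = Mul(-200, Rational(-1, 1402)) = Rational(100, 701) ≈ 0.14265)
Mul(Add(Function('r')(60, 11), -2354), Add(Function('g')(-39), B)) = Mul(Add(60, -2354), Add(46, Rational(100, 701))) = Mul(-2294, Rational(32346, 701)) = Rational(-74201724, 701)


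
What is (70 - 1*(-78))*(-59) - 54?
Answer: -8786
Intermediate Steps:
(70 - 1*(-78))*(-59) - 54 = (70 + 78)*(-59) - 54 = 148*(-59) - 54 = -8732 - 54 = -8786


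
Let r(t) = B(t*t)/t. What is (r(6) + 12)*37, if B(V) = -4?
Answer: 1258/3 ≈ 419.33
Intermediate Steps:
r(t) = -4/t
(r(6) + 12)*37 = (-4/6 + 12)*37 = (-4*⅙ + 12)*37 = (-⅔ + 12)*37 = (34/3)*37 = 1258/3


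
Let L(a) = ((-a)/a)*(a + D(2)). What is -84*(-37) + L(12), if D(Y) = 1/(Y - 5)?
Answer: 9289/3 ≈ 3096.3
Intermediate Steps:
D(Y) = 1/(-5 + Y)
L(a) = ⅓ - a (L(a) = ((-a)/a)*(a + 1/(-5 + 2)) = -(a + 1/(-3)) = -(a - ⅓) = -(-⅓ + a) = ⅓ - a)
-84*(-37) + L(12) = -84*(-37) + (⅓ - 1*12) = 3108 + (⅓ - 12) = 3108 - 35/3 = 9289/3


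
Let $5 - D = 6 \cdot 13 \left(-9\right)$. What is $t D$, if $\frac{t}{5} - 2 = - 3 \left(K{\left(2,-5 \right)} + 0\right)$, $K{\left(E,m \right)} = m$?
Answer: $60095$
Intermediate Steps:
$D = 707$ ($D = 5 - 6 \cdot 13 \left(-9\right) = 5 - 78 \left(-9\right) = 5 - -702 = 5 + 702 = 707$)
$t = 85$ ($t = 10 + 5 \left(- 3 \left(-5 + 0\right)\right) = 10 + 5 \left(\left(-3\right) \left(-5\right)\right) = 10 + 5 \cdot 15 = 10 + 75 = 85$)
$t D = 85 \cdot 707 = 60095$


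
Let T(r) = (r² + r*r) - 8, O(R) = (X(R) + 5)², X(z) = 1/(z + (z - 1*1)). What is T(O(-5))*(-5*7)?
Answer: -591114440/14641 ≈ -40374.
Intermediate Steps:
X(z) = 1/(-1 + 2*z) (X(z) = 1/(z + (z - 1)) = 1/(z + (-1 + z)) = 1/(-1 + 2*z))
O(R) = (5 + 1/(-1 + 2*R))² (O(R) = (1/(-1 + 2*R) + 5)² = (5 + 1/(-1 + 2*R))²)
T(r) = -8 + 2*r² (T(r) = (r² + r²) - 8 = 2*r² - 8 = -8 + 2*r²)
T(O(-5))*(-5*7) = (-8 + 2*(4*(-2 + 5*(-5))²/(-1 + 2*(-5))²)²)*(-5*7) = (-8 + 2*(4*(-2 - 25)²/(-1 - 10)²)²)*(-35) = (-8 + 2*(4*(-27)²/(-11)²)²)*(-35) = (-8 + 2*(4*(1/121)*729)²)*(-35) = (-8 + 2*(2916/121)²)*(-35) = (-8 + 2*(8503056/14641))*(-35) = (-8 + 17006112/14641)*(-35) = (16888984/14641)*(-35) = -591114440/14641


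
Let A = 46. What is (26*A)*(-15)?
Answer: -17940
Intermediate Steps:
(26*A)*(-15) = (26*46)*(-15) = 1196*(-15) = -17940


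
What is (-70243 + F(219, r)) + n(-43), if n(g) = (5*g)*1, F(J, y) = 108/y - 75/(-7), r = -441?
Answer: -3451929/49 ≈ -70448.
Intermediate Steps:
F(J, y) = 75/7 + 108/y (F(J, y) = 108/y - 75*(-⅐) = 108/y + 75/7 = 75/7 + 108/y)
n(g) = 5*g
(-70243 + F(219, r)) + n(-43) = (-70243 + (75/7 + 108/(-441))) + 5*(-43) = (-70243 + (75/7 + 108*(-1/441))) - 215 = (-70243 + (75/7 - 12/49)) - 215 = (-70243 + 513/49) - 215 = -3441394/49 - 215 = -3451929/49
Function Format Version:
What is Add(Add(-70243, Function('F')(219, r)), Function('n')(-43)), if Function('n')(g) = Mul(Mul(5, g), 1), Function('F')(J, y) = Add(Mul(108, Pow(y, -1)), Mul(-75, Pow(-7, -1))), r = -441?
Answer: Rational(-3451929, 49) ≈ -70448.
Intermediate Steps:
Function('F')(J, y) = Add(Rational(75, 7), Mul(108, Pow(y, -1))) (Function('F')(J, y) = Add(Mul(108, Pow(y, -1)), Mul(-75, Rational(-1, 7))) = Add(Mul(108, Pow(y, -1)), Rational(75, 7)) = Add(Rational(75, 7), Mul(108, Pow(y, -1))))
Function('n')(g) = Mul(5, g)
Add(Add(-70243, Function('F')(219, r)), Function('n')(-43)) = Add(Add(-70243, Add(Rational(75, 7), Mul(108, Pow(-441, -1)))), Mul(5, -43)) = Add(Add(-70243, Add(Rational(75, 7), Mul(108, Rational(-1, 441)))), -215) = Add(Add(-70243, Add(Rational(75, 7), Rational(-12, 49))), -215) = Add(Add(-70243, Rational(513, 49)), -215) = Add(Rational(-3441394, 49), -215) = Rational(-3451929, 49)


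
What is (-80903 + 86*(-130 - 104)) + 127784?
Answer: 26757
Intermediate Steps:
(-80903 + 86*(-130 - 104)) + 127784 = (-80903 + 86*(-234)) + 127784 = (-80903 - 20124) + 127784 = -101027 + 127784 = 26757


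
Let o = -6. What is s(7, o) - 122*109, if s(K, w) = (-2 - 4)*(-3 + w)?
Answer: -13244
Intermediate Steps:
s(K, w) = 18 - 6*w (s(K, w) = -6*(-3 + w) = 18 - 6*w)
s(7, o) - 122*109 = (18 - 6*(-6)) - 122*109 = (18 + 36) - 13298 = 54 - 13298 = -13244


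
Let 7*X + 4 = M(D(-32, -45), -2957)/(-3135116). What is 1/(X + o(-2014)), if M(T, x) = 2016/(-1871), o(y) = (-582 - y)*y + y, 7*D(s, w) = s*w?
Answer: -10265153563/29625875488140438 ≈ -3.4649e-7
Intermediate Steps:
D(s, w) = s*w/7 (D(s, w) = (s*w)/7 = s*w/7)
o(y) = y + y*(-582 - y) (o(y) = y*(-582 - y) + y = y + y*(-582 - y))
M(T, x) = -2016/1871 (M(T, x) = 2016*(-1/1871) = -2016/1871)
X = -5865801532/10265153563 (X = -4/7 + (-2016/1871/(-3135116))/7 = -4/7 + (-2016/1871*(-1/3135116))/7 = -4/7 + (⅐)*(504/1466450509) = -4/7 + 72/1466450509 = -5865801532/10265153563 ≈ -0.57143)
1/(X + o(-2014)) = 1/(-5865801532/10265153563 - 1*(-2014)*(581 - 2014)) = 1/(-5865801532/10265153563 - 1*(-2014)*(-1433)) = 1/(-5865801532/10265153563 - 2886062) = 1/(-29625875488140438/10265153563) = -10265153563/29625875488140438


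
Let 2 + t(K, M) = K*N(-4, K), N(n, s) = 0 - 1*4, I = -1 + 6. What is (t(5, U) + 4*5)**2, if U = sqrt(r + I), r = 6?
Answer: 4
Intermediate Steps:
I = 5
N(n, s) = -4 (N(n, s) = 0 - 4 = -4)
U = sqrt(11) (U = sqrt(6 + 5) = sqrt(11) ≈ 3.3166)
t(K, M) = -2 - 4*K (t(K, M) = -2 + K*(-4) = -2 - 4*K)
(t(5, U) + 4*5)**2 = ((-2 - 4*5) + 4*5)**2 = ((-2 - 20) + 20)**2 = (-22 + 20)**2 = (-2)**2 = 4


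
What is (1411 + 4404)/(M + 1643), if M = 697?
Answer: 1163/468 ≈ 2.4850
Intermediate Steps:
(1411 + 4404)/(M + 1643) = (1411 + 4404)/(697 + 1643) = 5815/2340 = 5815*(1/2340) = 1163/468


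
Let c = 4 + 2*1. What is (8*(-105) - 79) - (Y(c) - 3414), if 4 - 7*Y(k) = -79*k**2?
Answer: 14617/7 ≈ 2088.1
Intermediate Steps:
c = 6 (c = 4 + 2 = 6)
Y(k) = 4/7 + 79*k**2/7 (Y(k) = 4/7 - (-79)*k**2/7 = 4/7 + 79*k**2/7)
(8*(-105) - 79) - (Y(c) - 3414) = (8*(-105) - 79) - ((4/7 + (79/7)*6**2) - 3414) = (-840 - 79) - ((4/7 + (79/7)*36) - 3414) = -919 - ((4/7 + 2844/7) - 3414) = -919 - (2848/7 - 3414) = -919 - 1*(-21050/7) = -919 + 21050/7 = 14617/7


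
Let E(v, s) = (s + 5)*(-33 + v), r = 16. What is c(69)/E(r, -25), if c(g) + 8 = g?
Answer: 61/340 ≈ 0.17941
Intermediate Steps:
c(g) = -8 + g
E(v, s) = (-33 + v)*(5 + s) (E(v, s) = (5 + s)*(-33 + v) = (-33 + v)*(5 + s))
c(69)/E(r, -25) = (-8 + 69)/(-165 - 33*(-25) + 5*16 - 25*16) = 61/(-165 + 825 + 80 - 400) = 61/340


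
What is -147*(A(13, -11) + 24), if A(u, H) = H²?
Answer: -21315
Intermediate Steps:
-147*(A(13, -11) + 24) = -147*((-11)² + 24) = -147*(121 + 24) = -147*145 = -21315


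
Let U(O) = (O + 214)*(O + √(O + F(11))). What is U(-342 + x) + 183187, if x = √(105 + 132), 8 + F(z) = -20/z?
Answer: 227200 - 470*√237 - 128*√(-42570 + 121*√237)/11 + √(-10089090 + 28677*√237)/11 ≈ 2.1996e+5 - 2065.4*I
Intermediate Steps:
F(z) = -8 - 20/z
x = √237 ≈ 15.395
U(O) = (214 + O)*(O + √(-108/11 + O)) (U(O) = (O + 214)*(O + √(O + (-8 - 20/11))) = (214 + O)*(O + √(O + (-8 - 20*1/11))) = (214 + O)*(O + √(O + (-8 - 20/11))) = (214 + O)*(O + √(O - 108/11)) = (214 + O)*(O + √(-108/11 + O)))
U(-342 + x) + 183187 = ((-342 + √237)² + 214*(-342 + √237) + 214*√(-1188 + 121*(-342 + √237))/11 + (-342 + √237)*√(-1188 + 121*(-342 + √237))/11) + 183187 = ((-342 + √237)² + (-73188 + 214*√237) + 214*√(-1188 + (-41382 + 121*√237))/11 + (-342 + √237)*√(-1188 + (-41382 + 121*√237))/11) + 183187 = ((-342 + √237)² + (-73188 + 214*√237) + 214*√(-42570 + 121*√237)/11 + (-342 + √237)*√(-42570 + 121*√237)/11) + 183187 = ((-342 + √237)² + (-73188 + 214*√237) + 214*√(-42570 + 121*√237)/11 + √(-42570 + 121*√237)*(-342 + √237)/11) + 183187 = (-73188 + (-342 + √237)² + 214*√237 + 214*√(-42570 + 121*√237)/11 + √(-42570 + 121*√237)*(-342 + √237)/11) + 183187 = 109999 + (-342 + √237)² + 214*√237 + 214*√(-42570 + 121*√237)/11 + √(-42570 + 121*√237)*(-342 + √237)/11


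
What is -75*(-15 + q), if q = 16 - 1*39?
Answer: 2850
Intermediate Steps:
q = -23 (q = 16 - 39 = -23)
-75*(-15 + q) = -75*(-15 - 23) = -75*(-38) = 2850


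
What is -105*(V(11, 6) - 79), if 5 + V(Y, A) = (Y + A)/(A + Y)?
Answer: 8715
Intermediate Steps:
V(Y, A) = -4 (V(Y, A) = -5 + (Y + A)/(A + Y) = -5 + (A + Y)/(A + Y) = -5 + 1 = -4)
-105*(V(11, 6) - 79) = -105*(-4 - 79) = -105*(-83) = 8715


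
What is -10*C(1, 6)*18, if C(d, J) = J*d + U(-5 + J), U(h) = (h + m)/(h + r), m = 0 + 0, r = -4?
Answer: -1020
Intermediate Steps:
m = 0
U(h) = h/(-4 + h) (U(h) = (h + 0)/(h - 4) = h/(-4 + h))
C(d, J) = J*d + (-5 + J)/(-9 + J) (C(d, J) = J*d + (-5 + J)/(-4 + (-5 + J)) = J*d + (-5 + J)/(-9 + J))
-10*C(1, 6)*18 = -10*(-5 + 6 + 6*1*(-9 + 6))/(-9 + 6)*18 = -10*(-5 + 6 + 6*1*(-3))/(-3)*18 = -(-10)*(-5 + 6 - 18)/3*18 = -(-10)*(-17)/3*18 = -10*17/3*18 = -170/3*18 = -1020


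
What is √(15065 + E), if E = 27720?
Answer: √42785 ≈ 206.85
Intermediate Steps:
√(15065 + E) = √(15065 + 27720) = √42785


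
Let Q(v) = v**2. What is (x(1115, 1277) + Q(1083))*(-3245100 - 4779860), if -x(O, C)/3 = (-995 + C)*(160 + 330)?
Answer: -6085720391040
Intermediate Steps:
x(O, C) = 1462650 - 1470*C (x(O, C) = -3*(-995 + C)*(160 + 330) = -3*(-995 + C)*490 = -3*(-487550 + 490*C) = 1462650 - 1470*C)
(x(1115, 1277) + Q(1083))*(-3245100 - 4779860) = ((1462650 - 1470*1277) + 1083**2)*(-3245100 - 4779860) = ((1462650 - 1877190) + 1172889)*(-8024960) = (-414540 + 1172889)*(-8024960) = 758349*(-8024960) = -6085720391040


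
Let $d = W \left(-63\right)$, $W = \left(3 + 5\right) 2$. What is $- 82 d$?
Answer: $82656$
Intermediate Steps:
$W = 16$ ($W = 8 \cdot 2 = 16$)
$d = -1008$ ($d = 16 \left(-63\right) = -1008$)
$- 82 d = \left(-82\right) \left(-1008\right) = 82656$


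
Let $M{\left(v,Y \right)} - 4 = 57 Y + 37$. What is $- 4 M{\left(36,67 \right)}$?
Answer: $-15440$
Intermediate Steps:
$M{\left(v,Y \right)} = 41 + 57 Y$ ($M{\left(v,Y \right)} = 4 + \left(57 Y + 37\right) = 4 + \left(37 + 57 Y\right) = 41 + 57 Y$)
$- 4 M{\left(36,67 \right)} = - 4 \left(41 + 57 \cdot 67\right) = - 4 \left(41 + 3819\right) = \left(-4\right) 3860 = -15440$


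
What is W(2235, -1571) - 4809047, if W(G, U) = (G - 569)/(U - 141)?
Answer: -4116545065/856 ≈ -4.8090e+6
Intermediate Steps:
W(G, U) = (-569 + G)/(-141 + U)
W(2235, -1571) - 4809047 = (-569 + 2235)/(-141 - 1571) - 4809047 = 1666/(-1712) - 4809047 = -1/1712*1666 - 4809047 = -833/856 - 4809047 = -4116545065/856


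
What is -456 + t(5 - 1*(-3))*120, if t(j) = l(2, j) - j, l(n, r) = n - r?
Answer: -2136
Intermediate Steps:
t(j) = 2 - 2*j (t(j) = (2 - j) - j = 2 - 2*j)
-456 + t(5 - 1*(-3))*120 = -456 + (2 - 2*(5 - 1*(-3)))*120 = -456 + (2 - 2*(5 + 3))*120 = -456 + (2 - 2*8)*120 = -456 + (2 - 16)*120 = -456 - 14*120 = -456 - 1680 = -2136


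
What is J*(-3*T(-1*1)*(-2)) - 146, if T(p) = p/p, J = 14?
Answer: -62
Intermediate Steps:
T(p) = 1
J*(-3*T(-1*1)*(-2)) - 146 = 14*(-3*1*(-2)) - 146 = 14*(-3*(-2)) - 146 = 14*6 - 146 = 84 - 146 = -62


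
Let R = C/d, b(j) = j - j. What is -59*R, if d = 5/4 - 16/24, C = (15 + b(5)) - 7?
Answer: -5664/7 ≈ -809.14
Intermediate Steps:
b(j) = 0
C = 8 (C = (15 + 0) - 7 = 15 - 7 = 8)
d = 7/12 (d = 5*(¼) - 16*1/24 = 5/4 - ⅔ = 7/12 ≈ 0.58333)
R = 96/7 (R = 8/(7/12) = 8*(12/7) = 96/7 ≈ 13.714)
-59*R = -59*96/7 = -5664/7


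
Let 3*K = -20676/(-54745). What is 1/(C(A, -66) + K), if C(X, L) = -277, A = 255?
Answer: -54745/15157473 ≈ -0.0036118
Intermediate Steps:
K = 6892/54745 (K = (-20676/(-54745))/3 = (-20676*(-1/54745))/3 = (⅓)*(20676/54745) = 6892/54745 ≈ 0.12589)
1/(C(A, -66) + K) = 1/(-277 + 6892/54745) = 1/(-15157473/54745) = -54745/15157473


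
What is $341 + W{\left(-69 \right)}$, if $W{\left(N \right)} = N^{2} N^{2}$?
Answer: $22667462$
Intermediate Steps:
$W{\left(N \right)} = N^{4}$
$341 + W{\left(-69 \right)} = 341 + \left(-69\right)^{4} = 341 + 22667121 = 22667462$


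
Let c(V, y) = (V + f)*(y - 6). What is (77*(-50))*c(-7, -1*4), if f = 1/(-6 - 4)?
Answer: -273350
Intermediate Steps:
f = -⅒ (f = 1/(-10) = -⅒ ≈ -0.10000)
c(V, y) = (-6 + y)*(-⅒ + V) (c(V, y) = (V - ⅒)*(y - 6) = (-⅒ + V)*(-6 + y) = (-6 + y)*(-⅒ + V))
(77*(-50))*c(-7, -1*4) = (77*(-50))*(⅗ - 6*(-7) - (-1)*4/10 - (-7)*4) = -3850*(⅗ + 42 - ⅒*(-4) - 7*(-4)) = -3850*(⅗ + 42 + ⅖ + 28) = -3850*71 = -273350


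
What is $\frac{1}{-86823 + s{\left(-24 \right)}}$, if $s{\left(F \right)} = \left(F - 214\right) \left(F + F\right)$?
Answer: $- \frac{1}{75399} \approx -1.3263 \cdot 10^{-5}$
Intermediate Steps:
$s{\left(F \right)} = 2 F \left(-214 + F\right)$ ($s{\left(F \right)} = \left(-214 + F\right) 2 F = 2 F \left(-214 + F\right)$)
$\frac{1}{-86823 + s{\left(-24 \right)}} = \frac{1}{-86823 + 2 \left(-24\right) \left(-214 - 24\right)} = \frac{1}{-86823 + 2 \left(-24\right) \left(-238\right)} = \frac{1}{-86823 + 11424} = \frac{1}{-75399} = - \frac{1}{75399}$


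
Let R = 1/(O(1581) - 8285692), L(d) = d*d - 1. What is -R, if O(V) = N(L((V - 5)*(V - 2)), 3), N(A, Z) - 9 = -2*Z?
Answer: 1/8285689 ≈ 1.2069e-7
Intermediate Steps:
L(d) = -1 + d² (L(d) = d² - 1 = -1 + d²)
N(A, Z) = 9 - 2*Z
O(V) = 3 (O(V) = 9 - 2*3 = 9 - 6 = 3)
R = -1/8285689 (R = 1/(3 - 8285692) = 1/(-8285689) = -1/8285689 ≈ -1.2069e-7)
-R = -1*(-1/8285689) = 1/8285689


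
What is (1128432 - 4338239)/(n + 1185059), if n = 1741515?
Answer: -3209807/2926574 ≈ -1.0968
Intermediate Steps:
(1128432 - 4338239)/(n + 1185059) = (1128432 - 4338239)/(1741515 + 1185059) = -3209807/2926574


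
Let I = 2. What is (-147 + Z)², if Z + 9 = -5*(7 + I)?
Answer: 40401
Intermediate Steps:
Z = -54 (Z = -9 - 5*(7 + 2) = -9 - 5*9 = -9 - 45 = -54)
(-147 + Z)² = (-147 - 54)² = (-201)² = 40401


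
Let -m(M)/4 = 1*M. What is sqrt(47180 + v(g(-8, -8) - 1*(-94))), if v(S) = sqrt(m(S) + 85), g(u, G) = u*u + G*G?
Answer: sqrt(47180 + I*sqrt(803)) ≈ 217.21 + 0.0652*I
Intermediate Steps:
m(M) = -4*M
g(u, G) = G**2 + u**2 (g(u, G) = u**2 + G**2 = G**2 + u**2)
v(S) = sqrt(85 - 4*S) (v(S) = sqrt(-4*S + 85) = sqrt(85 - 4*S))
sqrt(47180 + v(g(-8, -8) - 1*(-94))) = sqrt(47180 + sqrt(85 - 4*(((-8)**2 + (-8)**2) - 1*(-94)))) = sqrt(47180 + sqrt(85 - 4*((64 + 64) + 94))) = sqrt(47180 + sqrt(85 - 4*(128 + 94))) = sqrt(47180 + sqrt(85 - 4*222)) = sqrt(47180 + sqrt(85 - 888)) = sqrt(47180 + sqrt(-803)) = sqrt(47180 + I*sqrt(803))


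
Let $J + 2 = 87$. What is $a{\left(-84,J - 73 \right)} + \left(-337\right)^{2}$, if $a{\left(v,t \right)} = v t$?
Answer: $112561$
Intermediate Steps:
$J = 85$ ($J = -2 + 87 = 85$)
$a{\left(v,t \right)} = t v$
$a{\left(-84,J - 73 \right)} + \left(-337\right)^{2} = \left(85 - 73\right) \left(-84\right) + \left(-337\right)^{2} = \left(85 - 73\right) \left(-84\right) + 113569 = 12 \left(-84\right) + 113569 = -1008 + 113569 = 112561$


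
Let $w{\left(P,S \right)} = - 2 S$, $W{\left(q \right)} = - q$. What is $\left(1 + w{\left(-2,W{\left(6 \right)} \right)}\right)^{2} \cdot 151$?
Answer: $25519$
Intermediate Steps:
$\left(1 + w{\left(-2,W{\left(6 \right)} \right)}\right)^{2} \cdot 151 = \left(1 - 2 \left(\left(-1\right) 6\right)\right)^{2} \cdot 151 = \left(1 - -12\right)^{2} \cdot 151 = \left(1 + 12\right)^{2} \cdot 151 = 13^{2} \cdot 151 = 169 \cdot 151 = 25519$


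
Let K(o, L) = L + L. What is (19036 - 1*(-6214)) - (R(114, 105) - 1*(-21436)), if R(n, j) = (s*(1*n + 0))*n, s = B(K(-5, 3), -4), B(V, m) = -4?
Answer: 55798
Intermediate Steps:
K(o, L) = 2*L
s = -4
R(n, j) = -4*n² (R(n, j) = (-4*(1*n + 0))*n = (-4*(n + 0))*n = (-4*n)*n = -4*n²)
(19036 - 1*(-6214)) - (R(114, 105) - 1*(-21436)) = (19036 - 1*(-6214)) - (-4*114² - 1*(-21436)) = (19036 + 6214) - (-4*12996 + 21436) = 25250 - (-51984 + 21436) = 25250 - 1*(-30548) = 25250 + 30548 = 55798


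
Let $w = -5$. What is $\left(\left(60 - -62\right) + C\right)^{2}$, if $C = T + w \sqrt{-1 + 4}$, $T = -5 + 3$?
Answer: $14475 - 1200 \sqrt{3} \approx 12397.0$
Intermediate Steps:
$T = -2$
$C = -2 - 5 \sqrt{3}$ ($C = -2 - 5 \sqrt{-1 + 4} = -2 - 5 \sqrt{3} \approx -10.66$)
$\left(\left(60 - -62\right) + C\right)^{2} = \left(\left(60 - -62\right) - \left(2 + 5 \sqrt{3}\right)\right)^{2} = \left(\left(60 + 62\right) - \left(2 + 5 \sqrt{3}\right)\right)^{2} = \left(122 - \left(2 + 5 \sqrt{3}\right)\right)^{2} = \left(120 - 5 \sqrt{3}\right)^{2}$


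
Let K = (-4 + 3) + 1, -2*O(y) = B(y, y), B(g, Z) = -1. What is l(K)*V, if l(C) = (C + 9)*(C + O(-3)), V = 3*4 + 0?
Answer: 54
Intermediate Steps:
V = 12 (V = 12 + 0 = 12)
O(y) = ½ (O(y) = -½*(-1) = ½)
K = 0 (K = -1 + 1 = 0)
l(C) = (½ + C)*(9 + C) (l(C) = (C + 9)*(C + ½) = (9 + C)*(½ + C) = (½ + C)*(9 + C))
l(K)*V = (9/2 + 0² + (19/2)*0)*12 = (9/2 + 0 + 0)*12 = (9/2)*12 = 54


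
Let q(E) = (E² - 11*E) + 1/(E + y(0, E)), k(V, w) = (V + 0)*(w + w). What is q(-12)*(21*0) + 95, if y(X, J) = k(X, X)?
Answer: 95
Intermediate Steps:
k(V, w) = 2*V*w (k(V, w) = V*(2*w) = 2*V*w)
y(X, J) = 2*X² (y(X, J) = 2*X*X = 2*X²)
q(E) = 1/E + E² - 11*E (q(E) = (E² - 11*E) + 1/(E + 2*0²) = (E² - 11*E) + 1/(E + 2*0) = (E² - 11*E) + 1/(E + 0) = (E² - 11*E) + 1/E = 1/E + E² - 11*E)
q(-12)*(21*0) + 95 = (1/(-12) + (-12)² - 11*(-12))*(21*0) + 95 = (-1/12 + 144 + 132)*0 + 95 = (3311/12)*0 + 95 = 0 + 95 = 95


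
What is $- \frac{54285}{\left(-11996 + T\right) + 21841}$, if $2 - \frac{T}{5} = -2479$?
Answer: $- \frac{10857}{4450} \approx -2.4398$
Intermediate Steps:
$T = 12405$ ($T = 10 - -12395 = 10 + 12395 = 12405$)
$- \frac{54285}{\left(-11996 + T\right) + 21841} = - \frac{54285}{\left(-11996 + 12405\right) + 21841} = - \frac{54285}{409 + 21841} = - \frac{54285}{22250} = \left(-54285\right) \frac{1}{22250} = - \frac{10857}{4450}$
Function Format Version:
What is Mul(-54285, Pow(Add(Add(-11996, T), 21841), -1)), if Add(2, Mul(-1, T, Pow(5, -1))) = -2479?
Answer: Rational(-10857, 4450) ≈ -2.4398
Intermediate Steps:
T = 12405 (T = Add(10, Mul(-5, -2479)) = Add(10, 12395) = 12405)
Mul(-54285, Pow(Add(Add(-11996, T), 21841), -1)) = Mul(-54285, Pow(Add(Add(-11996, 12405), 21841), -1)) = Mul(-54285, Pow(Add(409, 21841), -1)) = Mul(-54285, Pow(22250, -1)) = Mul(-54285, Rational(1, 22250)) = Rational(-10857, 4450)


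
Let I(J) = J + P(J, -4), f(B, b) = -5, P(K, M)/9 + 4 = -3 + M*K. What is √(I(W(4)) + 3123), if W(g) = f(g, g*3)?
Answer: √3235 ≈ 56.877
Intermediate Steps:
P(K, M) = -63 + 9*K*M (P(K, M) = -36 + 9*(-3 + M*K) = -36 + 9*(-3 + K*M) = -36 + (-27 + 9*K*M) = -63 + 9*K*M)
W(g) = -5
I(J) = -63 - 35*J (I(J) = J + (-63 + 9*J*(-4)) = J + (-63 - 36*J) = -63 - 35*J)
√(I(W(4)) + 3123) = √((-63 - 35*(-5)) + 3123) = √((-63 + 175) + 3123) = √(112 + 3123) = √3235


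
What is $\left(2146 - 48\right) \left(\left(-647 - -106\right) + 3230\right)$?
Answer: $5641522$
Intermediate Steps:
$\left(2146 - 48\right) \left(\left(-647 - -106\right) + 3230\right) = 2098 \left(\left(-647 + 106\right) + 3230\right) = 2098 \left(-541 + 3230\right) = 2098 \cdot 2689 = 5641522$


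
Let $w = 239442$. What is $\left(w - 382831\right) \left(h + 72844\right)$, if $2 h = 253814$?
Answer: $-28642096139$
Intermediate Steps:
$h = 126907$ ($h = \frac{1}{2} \cdot 253814 = 126907$)
$\left(w - 382831\right) \left(h + 72844\right) = \left(239442 - 382831\right) \left(126907 + 72844\right) = \left(-143389\right) 199751 = -28642096139$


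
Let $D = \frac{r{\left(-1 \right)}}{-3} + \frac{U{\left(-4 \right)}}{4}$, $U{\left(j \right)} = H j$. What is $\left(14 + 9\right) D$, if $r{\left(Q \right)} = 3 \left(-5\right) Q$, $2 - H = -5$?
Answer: $-276$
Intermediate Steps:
$H = 7$ ($H = 2 - -5 = 2 + 5 = 7$)
$U{\left(j \right)} = 7 j$
$r{\left(Q \right)} = - 15 Q$
$D = -12$ ($D = \frac{\left(-15\right) \left(-1\right)}{-3} + \frac{7 \left(-4\right)}{4} = 15 \left(- \frac{1}{3}\right) - 7 = -5 - 7 = -12$)
$\left(14 + 9\right) D = \left(14 + 9\right) \left(-12\right) = 23 \left(-12\right) = -276$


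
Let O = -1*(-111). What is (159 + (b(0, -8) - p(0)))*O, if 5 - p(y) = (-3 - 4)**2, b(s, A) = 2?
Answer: 22755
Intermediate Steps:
O = 111
p(y) = -44 (p(y) = 5 - (-3 - 4)**2 = 5 - 1*(-7)**2 = 5 - 1*49 = 5 - 49 = -44)
(159 + (b(0, -8) - p(0)))*O = (159 + (2 - 1*(-44)))*111 = (159 + (2 + 44))*111 = (159 + 46)*111 = 205*111 = 22755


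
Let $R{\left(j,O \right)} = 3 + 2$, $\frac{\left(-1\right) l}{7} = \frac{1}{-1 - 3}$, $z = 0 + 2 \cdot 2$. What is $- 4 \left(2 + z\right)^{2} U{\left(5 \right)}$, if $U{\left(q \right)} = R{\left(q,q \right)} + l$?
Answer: $-972$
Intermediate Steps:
$z = 4$ ($z = 0 + 4 = 4$)
$l = \frac{7}{4}$ ($l = - \frac{7}{-1 - 3} = - \frac{7}{-4} = \left(-7\right) \left(- \frac{1}{4}\right) = \frac{7}{4} \approx 1.75$)
$R{\left(j,O \right)} = 5$
$U{\left(q \right)} = \frac{27}{4}$ ($U{\left(q \right)} = 5 + \frac{7}{4} = \frac{27}{4}$)
$- 4 \left(2 + z\right)^{2} U{\left(5 \right)} = - 4 \left(2 + 4\right)^{2} \cdot \frac{27}{4} = - 4 \cdot 6^{2} \cdot \frac{27}{4} = \left(-4\right) 36 \cdot \frac{27}{4} = \left(-144\right) \frac{27}{4} = -972$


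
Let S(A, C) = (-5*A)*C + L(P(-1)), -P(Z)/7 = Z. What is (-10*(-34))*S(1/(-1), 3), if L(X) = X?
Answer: 7480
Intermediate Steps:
P(Z) = -7*Z
S(A, C) = 7 - 5*A*C (S(A, C) = (-5*A)*C - 7*(-1) = -5*A*C + 7 = 7 - 5*A*C)
(-10*(-34))*S(1/(-1), 3) = (-10*(-34))*(7 - 5*3/(-1)) = 340*(7 - 5*(-1)*3) = 340*(7 + 15) = 340*22 = 7480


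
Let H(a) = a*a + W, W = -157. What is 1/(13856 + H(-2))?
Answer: 1/13703 ≈ 7.2977e-5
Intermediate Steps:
H(a) = -157 + a² (H(a) = a*a - 157 = a² - 157 = -157 + a²)
1/(13856 + H(-2)) = 1/(13856 + (-157 + (-2)²)) = 1/(13856 + (-157 + 4)) = 1/(13856 - 153) = 1/13703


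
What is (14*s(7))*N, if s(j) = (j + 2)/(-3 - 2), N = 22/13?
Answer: -2772/65 ≈ -42.646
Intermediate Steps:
N = 22/13 (N = 22*(1/13) = 22/13 ≈ 1.6923)
s(j) = -⅖ - j/5 (s(j) = (2 + j)/(-5) = (2 + j)*(-⅕) = -⅖ - j/5)
(14*s(7))*N = (14*(-⅖ - ⅕*7))*(22/13) = (14*(-⅖ - 7/5))*(22/13) = (14*(-9/5))*(22/13) = -126/5*22/13 = -2772/65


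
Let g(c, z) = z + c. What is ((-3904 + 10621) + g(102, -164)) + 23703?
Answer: 30358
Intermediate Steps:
g(c, z) = c + z
((-3904 + 10621) + g(102, -164)) + 23703 = ((-3904 + 10621) + (102 - 164)) + 23703 = (6717 - 62) + 23703 = 6655 + 23703 = 30358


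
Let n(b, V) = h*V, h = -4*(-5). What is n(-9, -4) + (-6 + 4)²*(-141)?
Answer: -644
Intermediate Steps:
h = 20
n(b, V) = 20*V
n(-9, -4) + (-6 + 4)²*(-141) = 20*(-4) + (-6 + 4)²*(-141) = -80 + (-2)²*(-141) = -80 + 4*(-141) = -80 - 564 = -644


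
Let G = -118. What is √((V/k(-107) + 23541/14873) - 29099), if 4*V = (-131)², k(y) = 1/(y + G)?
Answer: I*√879872743537937/29746 ≈ 997.2*I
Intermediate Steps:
k(y) = 1/(-118 + y) (k(y) = 1/(y - 118) = 1/(-118 + y))
V = 17161/4 (V = (¼)*(-131)² = (¼)*17161 = 17161/4 ≈ 4290.3)
√((V/k(-107) + 23541/14873) - 29099) = √((17161/(4*(1/(-118 - 107))) + 23541/14873) - 29099) = √((17161/(4*(1/(-225))) + 23541*(1/14873)) - 29099) = √((17161/(4*(-1/225)) + 23541/14873) - 29099) = √(((17161/4)*(-225) + 23541/14873) - 29099) = √((-3861225/4 + 23541/14873) - 29099) = √(-57427905261/59492 - 29099) = √(-59159062969/59492) = I*√879872743537937/29746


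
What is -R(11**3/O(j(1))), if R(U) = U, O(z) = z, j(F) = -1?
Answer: 1331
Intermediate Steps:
-R(11**3/O(j(1))) = -11**3/(-1) = -1331*(-1) = -1*(-1331) = 1331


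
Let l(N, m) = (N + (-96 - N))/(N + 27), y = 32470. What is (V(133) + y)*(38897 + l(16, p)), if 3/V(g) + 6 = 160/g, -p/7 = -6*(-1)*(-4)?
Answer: 34646090635975/27434 ≈ 1.2629e+9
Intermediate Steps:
p = 168 (p = -7*(-6*(-1))*(-4) = -42*(-4) = -7*(-24) = 168)
l(N, m) = -96/(27 + N)
V(g) = 3/(-6 + 160/g)
(V(133) + y)*(38897 + l(16, p)) = (-3*133/(-160 + 6*133) + 32470)*(38897 - 96/(27 + 16)) = (-3*133/(-160 + 798) + 32470)*(38897 - 96/43) = (-3*133/638 + 32470)*(38897 - 96*1/43) = (-3*133*1/638 + 32470)*(38897 - 96/43) = (-399/638 + 32470)*(1672475/43) = (20715461/638)*(1672475/43) = 34646090635975/27434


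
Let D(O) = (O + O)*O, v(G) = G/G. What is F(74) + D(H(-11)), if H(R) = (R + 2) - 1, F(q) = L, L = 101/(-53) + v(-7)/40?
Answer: 420013/2120 ≈ 198.12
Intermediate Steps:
v(G) = 1
L = -3987/2120 (L = 101/(-53) + 1/40 = 101*(-1/53) + 1*(1/40) = -101/53 + 1/40 = -3987/2120 ≈ -1.8807)
F(q) = -3987/2120
H(R) = 1 + R (H(R) = (2 + R) - 1 = 1 + R)
D(O) = 2*O² (D(O) = (2*O)*O = 2*O²)
F(74) + D(H(-11)) = -3987/2120 + 2*(1 - 11)² = -3987/2120 + 2*(-10)² = -3987/2120 + 2*100 = -3987/2120 + 200 = 420013/2120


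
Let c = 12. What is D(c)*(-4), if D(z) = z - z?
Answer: 0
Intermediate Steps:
D(z) = 0
D(c)*(-4) = 0*(-4) = 0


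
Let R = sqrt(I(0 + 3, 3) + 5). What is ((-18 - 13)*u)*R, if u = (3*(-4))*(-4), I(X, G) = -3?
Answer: -1488*sqrt(2) ≈ -2104.4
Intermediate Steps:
u = 48 (u = -12*(-4) = 48)
R = sqrt(2) (R = sqrt(-3 + 5) = sqrt(2) ≈ 1.4142)
((-18 - 13)*u)*R = ((-18 - 13)*48)*sqrt(2) = (-31*48)*sqrt(2) = -1488*sqrt(2)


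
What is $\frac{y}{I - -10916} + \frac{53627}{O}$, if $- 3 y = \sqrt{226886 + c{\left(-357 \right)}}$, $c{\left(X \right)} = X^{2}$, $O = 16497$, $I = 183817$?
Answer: $\frac{1141}{351} - \frac{\sqrt{354335}}{584199} \approx 3.2497$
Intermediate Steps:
$y = - \frac{\sqrt{354335}}{3}$ ($y = - \frac{\sqrt{226886 + \left(-357\right)^{2}}}{3} = - \frac{\sqrt{226886 + 127449}}{3} = - \frac{\sqrt{354335}}{3} \approx -198.42$)
$\frac{y}{I - -10916} + \frac{53627}{O} = \frac{\left(- \frac{1}{3}\right) \sqrt{354335}}{183817 - -10916} + \frac{53627}{16497} = \frac{\left(- \frac{1}{3}\right) \sqrt{354335}}{183817 + 10916} + 53627 \cdot \frac{1}{16497} = \frac{\left(- \frac{1}{3}\right) \sqrt{354335}}{194733} + \frac{1141}{351} = - \frac{\sqrt{354335}}{3} \cdot \frac{1}{194733} + \frac{1141}{351} = - \frac{\sqrt{354335}}{584199} + \frac{1141}{351} = \frac{1141}{351} - \frac{\sqrt{354335}}{584199}$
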